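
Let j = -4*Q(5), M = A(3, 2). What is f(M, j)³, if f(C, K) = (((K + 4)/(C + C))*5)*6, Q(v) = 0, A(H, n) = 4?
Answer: 3375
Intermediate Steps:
M = 4
j = 0 (j = -4*0 = 0)
f(C, K) = 15*(4 + K)/C (f(C, K) = (((4 + K)/((2*C)))*5)*6 = (((4 + K)*(1/(2*C)))*5)*6 = (((4 + K)/(2*C))*5)*6 = (5*(4 + K)/(2*C))*6 = 15*(4 + K)/C)
f(M, j)³ = (15*(4 + 0)/4)³ = (15*(¼)*4)³ = 15³ = 3375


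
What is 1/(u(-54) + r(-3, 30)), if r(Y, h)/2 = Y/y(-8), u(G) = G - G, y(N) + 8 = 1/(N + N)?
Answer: 43/32 ≈ 1.3438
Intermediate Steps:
y(N) = -8 + 1/(2*N) (y(N) = -8 + 1/(N + N) = -8 + 1/(2*N))
u(G) = 0
r(Y, h) = -32*Y/129 (r(Y, h) = 2*(Y/(-8 + (½)/(-8))) = 2*(Y/(-8 + (½)*(-⅛))) = 2*(Y/(-8 - 1/16)) = 2*(Y/(-129/16)) = 2*(Y*(-16/129)) = 2*(-16*Y/129) = -32*Y/129)
1/(u(-54) + r(-3, 30)) = 1/(0 - 32/129*(-3)) = 1/(0 + 32/43) = 1/(32/43) = 43/32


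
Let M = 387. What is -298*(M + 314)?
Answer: -208898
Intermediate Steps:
-298*(M + 314) = -298*(387 + 314) = -298*701 = -208898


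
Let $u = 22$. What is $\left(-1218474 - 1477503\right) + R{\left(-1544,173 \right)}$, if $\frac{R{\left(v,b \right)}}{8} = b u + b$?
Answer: $-2664145$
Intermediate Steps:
$R{\left(v,b \right)} = 184 b$ ($R{\left(v,b \right)} = 8 \left(b 22 + b\right) = 8 \left(22 b + b\right) = 8 \cdot 23 b = 184 b$)
$\left(-1218474 - 1477503\right) + R{\left(-1544,173 \right)} = \left(-1218474 - 1477503\right) + 184 \cdot 173 = \left(-1218474 - 1477503\right) + 31832 = -2695977 + 31832 = -2664145$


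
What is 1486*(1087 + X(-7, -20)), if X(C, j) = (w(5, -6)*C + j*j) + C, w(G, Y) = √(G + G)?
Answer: 2199280 - 10402*√10 ≈ 2.1664e+6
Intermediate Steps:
w(G, Y) = √2*√G (w(G, Y) = √(2*G) = √2*√G)
X(C, j) = C + j² + C*√10 (X(C, j) = ((√2*√5)*C + j*j) + C = (√10*C + j²) + C = (C*√10 + j²) + C = (j² + C*√10) + C = C + j² + C*√10)
1486*(1087 + X(-7, -20)) = 1486*(1087 + (-7 + (-20)² - 7*√10)) = 1486*(1087 + (-7 + 400 - 7*√10)) = 1486*(1087 + (393 - 7*√10)) = 1486*(1480 - 7*√10) = 2199280 - 10402*√10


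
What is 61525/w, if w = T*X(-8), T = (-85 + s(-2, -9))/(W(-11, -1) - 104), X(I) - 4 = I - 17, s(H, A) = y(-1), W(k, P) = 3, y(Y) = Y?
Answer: -6214025/1806 ≈ -3440.8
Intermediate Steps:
s(H, A) = -1
X(I) = -13 + I (X(I) = 4 + (I - 17) = 4 + (-17 + I) = -13 + I)
T = 86/101 (T = (-85 - 1)/(3 - 104) = -86/(-101) = -86*(-1/101) = 86/101 ≈ 0.85149)
w = -1806/101 (w = 86*(-13 - 8)/101 = (86/101)*(-21) = -1806/101 ≈ -17.881)
61525/w = 61525/(-1806/101) = 61525*(-101/1806) = -6214025/1806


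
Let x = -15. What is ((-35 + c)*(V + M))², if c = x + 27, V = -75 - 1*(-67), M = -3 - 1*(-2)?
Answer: 42849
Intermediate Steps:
M = -1 (M = -3 + 2 = -1)
V = -8 (V = -75 + 67 = -8)
c = 12 (c = -15 + 27 = 12)
((-35 + c)*(V + M))² = ((-35 + 12)*(-8 - 1))² = (-23*(-9))² = 207² = 42849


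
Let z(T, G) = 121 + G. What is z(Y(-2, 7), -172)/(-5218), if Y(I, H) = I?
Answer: 51/5218 ≈ 0.0097739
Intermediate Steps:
z(Y(-2, 7), -172)/(-5218) = (121 - 172)/(-5218) = -51*(-1/5218) = 51/5218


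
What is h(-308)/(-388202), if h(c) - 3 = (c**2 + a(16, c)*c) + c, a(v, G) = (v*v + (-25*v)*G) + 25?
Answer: 37937589/388202 ≈ 97.726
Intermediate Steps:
a(v, G) = 25 + v**2 - 25*G*v (a(v, G) = (v**2 - 25*G*v) + 25 = 25 + v**2 - 25*G*v)
h(c) = 3 + c + c**2 + c*(281 - 400*c) (h(c) = 3 + ((c**2 + (25 + 16**2 - 25*c*16)*c) + c) = 3 + ((c**2 + (25 + 256 - 400*c)*c) + c) = 3 + ((c**2 + (281 - 400*c)*c) + c) = 3 + ((c**2 + c*(281 - 400*c)) + c) = 3 + (c + c**2 + c*(281 - 400*c)) = 3 + c + c**2 + c*(281 - 400*c))
h(-308)/(-388202) = (3 - 399*(-308)**2 + 282*(-308))/(-388202) = (3 - 399*94864 - 86856)*(-1/388202) = (3 - 37850736 - 86856)*(-1/388202) = -37937589*(-1/388202) = 37937589/388202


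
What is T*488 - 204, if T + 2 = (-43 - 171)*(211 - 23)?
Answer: -19634396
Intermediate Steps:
T = -40234 (T = -2 + (-43 - 171)*(211 - 23) = -2 - 214*188 = -2 - 40232 = -40234)
T*488 - 204 = -40234*488 - 204 = -19634192 - 204 = -19634396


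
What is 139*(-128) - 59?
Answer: -17851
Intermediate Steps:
139*(-128) - 59 = -17792 - 59 = -17851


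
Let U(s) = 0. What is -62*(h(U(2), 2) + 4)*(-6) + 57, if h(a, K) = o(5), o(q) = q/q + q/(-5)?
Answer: 1545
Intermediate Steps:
o(q) = 1 - q/5 (o(q) = 1 + q*(-⅕) = 1 - q/5)
h(a, K) = 0 (h(a, K) = 1 - ⅕*5 = 1 - 1 = 0)
-62*(h(U(2), 2) + 4)*(-6) + 57 = -62*(0 + 4)*(-6) + 57 = -248*(-6) + 57 = -62*(-24) + 57 = 1488 + 57 = 1545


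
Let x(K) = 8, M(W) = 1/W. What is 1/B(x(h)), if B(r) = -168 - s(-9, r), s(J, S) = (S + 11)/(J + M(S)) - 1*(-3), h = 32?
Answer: -71/11989 ≈ -0.0059221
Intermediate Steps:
s(J, S) = 3 + (11 + S)/(J + 1/S) (s(J, S) = (S + 11)/(J + 1/S) - 1*(-3) = (11 + S)/(J + 1/S) + 3 = 3 + (11 + S)/(J + 1/S))
B(r) = -168 - (3 + r*(-16 + r))/(1 - 9*r) (B(r) = -168 - (3 + r*(11 + r + 3*(-9)))/(1 - 9*r) = -168 - (3 + r*(11 + r - 27))/(1 - 9*r) = -168 - (3 + r*(-16 + r))/(1 - 9*r))
1/B(x(h)) = 1/((171 + 8² - 1528*8)/(-1 + 9*8)) = 1/((171 + 64 - 12224)/(-1 + 72)) = 1/(-11989/71) = -71/11989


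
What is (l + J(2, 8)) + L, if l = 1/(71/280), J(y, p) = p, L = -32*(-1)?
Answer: 3120/71 ≈ 43.944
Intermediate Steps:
L = 32
l = 280/71 (l = 1/(71*(1/280)) = 1/(71/280) = 280/71 ≈ 3.9437)
(l + J(2, 8)) + L = (280/71 + 8) + 32 = 848/71 + 32 = 3120/71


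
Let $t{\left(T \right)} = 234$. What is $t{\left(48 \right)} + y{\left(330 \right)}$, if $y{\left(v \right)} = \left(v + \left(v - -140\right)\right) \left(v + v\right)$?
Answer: $528234$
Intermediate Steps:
$y{\left(v \right)} = 2 v \left(140 + 2 v\right)$ ($y{\left(v \right)} = \left(v + \left(v + 140\right)\right) 2 v = \left(v + \left(140 + v\right)\right) 2 v = \left(140 + 2 v\right) 2 v = 2 v \left(140 + 2 v\right)$)
$t{\left(48 \right)} + y{\left(330 \right)} = 234 + 4 \cdot 330 \left(70 + 330\right) = 234 + 4 \cdot 330 \cdot 400 = 234 + 528000 = 528234$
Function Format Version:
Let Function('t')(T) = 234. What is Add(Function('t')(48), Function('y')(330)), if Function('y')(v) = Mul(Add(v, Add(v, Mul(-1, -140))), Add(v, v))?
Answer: 528234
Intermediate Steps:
Function('y')(v) = Mul(2, v, Add(140, Mul(2, v))) (Function('y')(v) = Mul(Add(v, Add(v, 140)), Mul(2, v)) = Mul(Add(v, Add(140, v)), Mul(2, v)) = Mul(Add(140, Mul(2, v)), Mul(2, v)) = Mul(2, v, Add(140, Mul(2, v))))
Add(Function('t')(48), Function('y')(330)) = Add(234, Mul(4, 330, Add(70, 330))) = Add(234, Mul(4, 330, 400)) = Add(234, 528000) = 528234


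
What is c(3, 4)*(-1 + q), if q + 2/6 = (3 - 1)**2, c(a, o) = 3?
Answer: 8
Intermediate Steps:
q = 11/3 (q = -1/3 + (3 - 1)**2 = -1/3 + 2**2 = -1/3 + 4 = 11/3 ≈ 3.6667)
c(3, 4)*(-1 + q) = 3*(-1 + 11/3) = 3*(8/3) = 8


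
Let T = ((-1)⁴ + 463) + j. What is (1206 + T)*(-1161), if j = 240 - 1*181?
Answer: -2007369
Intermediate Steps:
j = 59 (j = 240 - 181 = 59)
T = 523 (T = ((-1)⁴ + 463) + 59 = (1 + 463) + 59 = 464 + 59 = 523)
(1206 + T)*(-1161) = (1206 + 523)*(-1161) = 1729*(-1161) = -2007369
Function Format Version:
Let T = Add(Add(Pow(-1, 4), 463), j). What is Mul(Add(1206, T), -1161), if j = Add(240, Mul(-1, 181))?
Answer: -2007369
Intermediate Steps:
j = 59 (j = Add(240, -181) = 59)
T = 523 (T = Add(Add(Pow(-1, 4), 463), 59) = Add(Add(1, 463), 59) = Add(464, 59) = 523)
Mul(Add(1206, T), -1161) = Mul(Add(1206, 523), -1161) = Mul(1729, -1161) = -2007369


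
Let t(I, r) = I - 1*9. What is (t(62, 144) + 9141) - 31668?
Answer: -22474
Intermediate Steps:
t(I, r) = -9 + I (t(I, r) = I - 9 = -9 + I)
(t(62, 144) + 9141) - 31668 = ((-9 + 62) + 9141) - 31668 = (53 + 9141) - 31668 = 9194 - 31668 = -22474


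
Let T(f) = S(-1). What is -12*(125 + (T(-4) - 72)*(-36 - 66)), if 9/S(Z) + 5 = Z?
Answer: -91464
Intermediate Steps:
S(Z) = 9/(-5 + Z)
T(f) = -3/2 (T(f) = 9/(-5 - 1) = 9/(-6) = 9*(-⅙) = -3/2)
-12*(125 + (T(-4) - 72)*(-36 - 66)) = -12*(125 + (-3/2 - 72)*(-36 - 66)) = -12*(125 - 147/2*(-102)) = -12*(125 + 7497) = -12*7622 = -91464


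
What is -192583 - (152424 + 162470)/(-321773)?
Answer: -61967694765/321773 ≈ -1.9258e+5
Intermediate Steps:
-192583 - (152424 + 162470)/(-321773) = -192583 - 314894*(-1)/321773 = -192583 - 1*(-314894/321773) = -192583 + 314894/321773 = -61967694765/321773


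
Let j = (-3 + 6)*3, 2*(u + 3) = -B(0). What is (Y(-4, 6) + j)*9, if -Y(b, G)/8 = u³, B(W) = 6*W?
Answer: 2025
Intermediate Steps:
u = -3 (u = -3 + (-6*0)/2 = -3 + (-1*0)/2 = -3 + (½)*0 = -3 + 0 = -3)
Y(b, G) = 216 (Y(b, G) = -8*(-3)³ = -8*(-27) = 216)
j = 9 (j = 3*3 = 9)
(Y(-4, 6) + j)*9 = (216 + 9)*9 = 225*9 = 2025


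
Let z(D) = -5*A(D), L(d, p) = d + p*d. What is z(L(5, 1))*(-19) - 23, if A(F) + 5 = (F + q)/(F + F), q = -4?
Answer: -939/2 ≈ -469.50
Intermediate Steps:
A(F) = -5 + (-4 + F)/(2*F) (A(F) = -5 + (F - 4)/(F + F) = -5 + (-4 + F)/((2*F)) = -5 + (-4 + F)*(1/(2*F)) = -5 + (-4 + F)/(2*F))
L(d, p) = d + d*p
z(D) = 45/2 + 10/D (z(D) = -5*(-9/2 - 2/D) = 45/2 + 10/D)
z(L(5, 1))*(-19) - 23 = (45/2 + 10/((5*(1 + 1))))*(-19) - 23 = (45/2 + 10/((5*2)))*(-19) - 23 = (45/2 + 10/10)*(-19) - 23 = (45/2 + 10*(1/10))*(-19) - 23 = (45/2 + 1)*(-19) - 23 = (47/2)*(-19) - 23 = -893/2 - 23 = -939/2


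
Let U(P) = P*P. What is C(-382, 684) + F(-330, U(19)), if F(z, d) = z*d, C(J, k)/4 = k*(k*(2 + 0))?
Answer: 3623718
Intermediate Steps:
C(J, k) = 8*k² (C(J, k) = 4*(k*(k*(2 + 0))) = 4*(k*(k*2)) = 4*(k*(2*k)) = 4*(2*k²) = 8*k²)
U(P) = P²
F(z, d) = d*z
C(-382, 684) + F(-330, U(19)) = 8*684² + 19²*(-330) = 8*467856 + 361*(-330) = 3742848 - 119130 = 3623718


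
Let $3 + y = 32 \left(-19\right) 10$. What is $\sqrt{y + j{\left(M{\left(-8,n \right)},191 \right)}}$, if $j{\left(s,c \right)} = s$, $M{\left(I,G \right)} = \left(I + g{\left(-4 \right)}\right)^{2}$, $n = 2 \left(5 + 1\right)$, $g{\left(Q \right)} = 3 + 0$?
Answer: $i \sqrt{6058} \approx 77.833 i$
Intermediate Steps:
$g{\left(Q \right)} = 3$
$n = 12$ ($n = 2 \cdot 6 = 12$)
$M{\left(I,G \right)} = \left(3 + I\right)^{2}$ ($M{\left(I,G \right)} = \left(I + 3\right)^{2} = \left(3 + I\right)^{2}$)
$y = -6083$ ($y = -3 + 32 \left(-19\right) 10 = -3 - 6080 = -6083$)
$\sqrt{y + j{\left(M{\left(-8,n \right)},191 \right)}} = \sqrt{-6083 + \left(3 - 8\right)^{2}} = \sqrt{-6083 + \left(-5\right)^{2}} = \sqrt{-6083 + 25} = \sqrt{-6058} = i \sqrt{6058}$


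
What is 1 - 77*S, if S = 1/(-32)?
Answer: 109/32 ≈ 3.4063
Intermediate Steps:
S = -1/32 ≈ -0.031250
1 - 77*S = 1 - 77*(-1/32) = 1 + 77/32 = 109/32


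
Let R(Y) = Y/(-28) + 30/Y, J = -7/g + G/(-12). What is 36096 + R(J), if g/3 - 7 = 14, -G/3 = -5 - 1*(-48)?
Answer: 13936308095/386064 ≈ 36098.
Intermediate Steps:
G = -129 (G = -3*(-5 - 1*(-48)) = -3*(-5 + 48) = -3*43 = -129)
g = 63 (g = 21 + 3*14 = 21 + 42 = 63)
J = 383/36 (J = -7/63 - 129/(-12) = -7*1/63 - 129*(-1/12) = -⅑ + 43/4 = 383/36 ≈ 10.639)
R(Y) = 30/Y - Y/28 (R(Y) = Y*(-1/28) + 30/Y = -Y/28 + 30/Y = 30/Y - Y/28)
36096 + R(J) = 36096 + (30/(383/36) - 1/28*383/36) = 36096 + (30*(36/383) - 383/1008) = 36096 + (1080/383 - 383/1008) = 36096 + 941951/386064 = 13936308095/386064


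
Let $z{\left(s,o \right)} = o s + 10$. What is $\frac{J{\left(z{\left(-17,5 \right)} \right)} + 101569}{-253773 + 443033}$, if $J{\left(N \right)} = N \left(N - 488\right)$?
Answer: $\frac{71897}{94630} \approx 0.75977$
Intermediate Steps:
$z{\left(s,o \right)} = 10 + o s$
$J{\left(N \right)} = N \left(-488 + N\right)$
$\frac{J{\left(z{\left(-17,5 \right)} \right)} + 101569}{-253773 + 443033} = \frac{\left(10 + 5 \left(-17\right)\right) \left(-488 + \left(10 + 5 \left(-17\right)\right)\right) + 101569}{-253773 + 443033} = \frac{\left(10 - 85\right) \left(-488 + \left(10 - 85\right)\right) + 101569}{189260} = \left(- 75 \left(-488 - 75\right) + 101569\right) \frac{1}{189260} = \left(\left(-75\right) \left(-563\right) + 101569\right) \frac{1}{189260} = \left(42225 + 101569\right) \frac{1}{189260} = 143794 \cdot \frac{1}{189260} = \frac{71897}{94630}$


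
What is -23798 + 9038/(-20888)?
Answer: -248550831/10444 ≈ -23798.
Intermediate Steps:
-23798 + 9038/(-20888) = -23798 + 9038*(-1/20888) = -23798 - 4519/10444 = -248550831/10444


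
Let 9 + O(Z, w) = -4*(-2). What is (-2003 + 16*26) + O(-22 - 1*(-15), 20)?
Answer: -1588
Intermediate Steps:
O(Z, w) = -1 (O(Z, w) = -9 - 4*(-2) = -9 + 8 = -1)
(-2003 + 16*26) + O(-22 - 1*(-15), 20) = (-2003 + 16*26) - 1 = (-2003 + 416) - 1 = -1587 - 1 = -1588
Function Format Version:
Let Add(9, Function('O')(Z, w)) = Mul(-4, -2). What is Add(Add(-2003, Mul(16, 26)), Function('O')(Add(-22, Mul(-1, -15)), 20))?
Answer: -1588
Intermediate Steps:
Function('O')(Z, w) = -1 (Function('O')(Z, w) = Add(-9, Mul(-4, -2)) = Add(-9, 8) = -1)
Add(Add(-2003, Mul(16, 26)), Function('O')(Add(-22, Mul(-1, -15)), 20)) = Add(Add(-2003, Mul(16, 26)), -1) = Add(Add(-2003, 416), -1) = Add(-1587, -1) = -1588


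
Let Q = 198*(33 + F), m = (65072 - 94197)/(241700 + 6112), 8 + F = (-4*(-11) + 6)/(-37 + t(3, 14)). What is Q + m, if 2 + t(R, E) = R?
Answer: 1158491975/247812 ≈ 4674.9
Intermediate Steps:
t(R, E) = -2 + R
F = -169/18 (F = -8 + (-4*(-11) + 6)/(-37 + (-2 + 3)) = -8 + (44 + 6)/(-37 + 1) = -8 + 50/(-36) = -8 + 50*(-1/36) = -8 - 25/18 = -169/18 ≈ -9.3889)
m = -29125/247812 ≈ -0.11753
Q = 4675 (Q = 198*(33 - 169/18) = 198*(425/18) = 4675)
Q + m = 4675 - 29125/247812 = 1158491975/247812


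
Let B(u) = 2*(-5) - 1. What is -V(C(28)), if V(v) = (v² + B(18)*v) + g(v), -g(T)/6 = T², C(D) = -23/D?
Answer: -4439/784 ≈ -5.6620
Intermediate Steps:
g(T) = -6*T²
B(u) = -11 (B(u) = -10 - 1 = -11)
V(v) = -11*v - 5*v² (V(v) = (v² - 11*v) - 6*v² = -11*v - 5*v²)
-V(C(28)) = -(-23/28)*(-11 - (-115)/28) = -(-23*1/28)*(-11 - (-115)/28) = -(-23)*(-11 - 5*(-23/28))/28 = -(-23)*(-11 + 115/28)/28 = -(-23)*(-193)/(28*28) = -1*4439/784 = -4439/784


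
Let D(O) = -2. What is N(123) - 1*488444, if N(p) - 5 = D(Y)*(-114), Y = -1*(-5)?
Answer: -488211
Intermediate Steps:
Y = 5
N(p) = 233 (N(p) = 5 - 2*(-114) = 5 + 228 = 233)
N(123) - 1*488444 = 233 - 1*488444 = 233 - 488444 = -488211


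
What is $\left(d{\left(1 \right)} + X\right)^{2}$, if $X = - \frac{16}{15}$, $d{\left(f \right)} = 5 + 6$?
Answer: $\frac{22201}{225} \approx 98.671$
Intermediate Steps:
$d{\left(f \right)} = 11$
$X = - \frac{16}{15}$ ($X = \left(-16\right) \frac{1}{15} = - \frac{16}{15} \approx -1.0667$)
$\left(d{\left(1 \right)} + X\right)^{2} = \left(11 - \frac{16}{15}\right)^{2} = \left(\frac{149}{15}\right)^{2} = \frac{22201}{225}$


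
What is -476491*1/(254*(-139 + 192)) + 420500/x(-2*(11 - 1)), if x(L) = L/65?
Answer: -18397982241/13462 ≈ -1.3667e+6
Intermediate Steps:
x(L) = L/65 (x(L) = L*(1/65) = L/65)
-476491*1/(254*(-139 + 192)) + 420500/x(-2*(11 - 1)) = -476491*1/(254*(-139 + 192)) + 420500/(((-2*(11 - 1))/65)) = -476491/(254*53) + 420500/(((-2*10)/65)) = -476491/13462 + 420500/(((1/65)*(-20))) = -476491*1/13462 + 420500/(-4/13) = -476491/13462 + 420500*(-13/4) = -476491/13462 - 1366625 = -18397982241/13462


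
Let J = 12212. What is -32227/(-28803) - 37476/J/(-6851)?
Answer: 674333106688/602446514709 ≈ 1.1193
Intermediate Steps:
-32227/(-28803) - 37476/J/(-6851) = -32227/(-28803) - 37476/12212/(-6851) = -32227*(-1/28803) - 37476*1/12212*(-1/6851) = 32227/28803 - 9369/3053*(-1/6851) = 32227/28803 + 9369/20916103 = 674333106688/602446514709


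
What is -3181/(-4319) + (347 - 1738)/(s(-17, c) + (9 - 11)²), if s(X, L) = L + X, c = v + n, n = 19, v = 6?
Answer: -5969557/51828 ≈ -115.18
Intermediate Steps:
c = 25 (c = 6 + 19 = 25)
-3181/(-4319) + (347 - 1738)/(s(-17, c) + (9 - 11)²) = -3181/(-4319) + (347 - 1738)/((25 - 17) + (9 - 11)²) = -3181*(-1/4319) - 1391/(8 + (-2)²) = 3181/4319 - 1391/(8 + 4) = 3181/4319 - 1391/12 = -5969557/51828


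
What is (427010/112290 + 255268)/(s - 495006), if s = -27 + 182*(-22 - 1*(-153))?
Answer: -409492439/755857677 ≈ -0.54176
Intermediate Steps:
s = 23815 (s = -27 + 182*(-22 + 153) = -27 + 182*131 = -27 + 23842 = 23815)
(427010/112290 + 255268)/(s - 495006) = (427010/112290 + 255268)/(23815 - 495006) = (427010*(1/112290) + 255268)/(-471191) = (42701/11229 + 255268)*(-1/471191) = (2866447073/11229)*(-1/471191) = -409492439/755857677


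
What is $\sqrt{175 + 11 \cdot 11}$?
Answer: $2 \sqrt{74} \approx 17.205$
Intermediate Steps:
$\sqrt{175 + 11 \cdot 11} = \sqrt{175 + 121} = \sqrt{296} = 2 \sqrt{74}$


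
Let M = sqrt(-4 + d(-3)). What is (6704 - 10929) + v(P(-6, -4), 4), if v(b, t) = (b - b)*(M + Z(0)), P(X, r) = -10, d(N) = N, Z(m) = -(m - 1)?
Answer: -4225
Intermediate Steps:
Z(m) = 1 - m (Z(m) = -(-1 + m) = 1 - m)
M = I*sqrt(7) (M = sqrt(-4 - 3) = sqrt(-7) = I*sqrt(7) ≈ 2.6458*I)
v(b, t) = 0 (v(b, t) = (b - b)*(I*sqrt(7) + (1 - 1*0)) = 0*(I*sqrt(7) + (1 + 0)) = 0*(I*sqrt(7) + 1) = 0*(1 + I*sqrt(7)) = 0)
(6704 - 10929) + v(P(-6, -4), 4) = (6704 - 10929) + 0 = -4225 + 0 = -4225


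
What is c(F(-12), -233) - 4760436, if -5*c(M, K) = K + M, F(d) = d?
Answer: -4760387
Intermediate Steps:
c(M, K) = -K/5 - M/5 (c(M, K) = -(K + M)/5 = -K/5 - M/5)
c(F(-12), -233) - 4760436 = (-1/5*(-233) - 1/5*(-12)) - 4760436 = (233/5 + 12/5) - 4760436 = 49 - 4760436 = -4760387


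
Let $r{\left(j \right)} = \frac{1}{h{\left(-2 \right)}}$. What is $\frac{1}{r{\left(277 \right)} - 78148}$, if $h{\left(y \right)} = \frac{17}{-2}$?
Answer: $- \frac{17}{1328518} \approx -1.2796 \cdot 10^{-5}$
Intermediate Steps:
$h{\left(y \right)} = - \frac{17}{2}$ ($h{\left(y \right)} = 17 \left(- \frac{1}{2}\right) = - \frac{17}{2}$)
$r{\left(j \right)} = - \frac{2}{17}$ ($r{\left(j \right)} = \frac{1}{- \frac{17}{2}} = - \frac{2}{17}$)
$\frac{1}{r{\left(277 \right)} - 78148} = \frac{1}{- \frac{2}{17} - 78148} = \frac{1}{- \frac{1328518}{17}} = - \frac{17}{1328518}$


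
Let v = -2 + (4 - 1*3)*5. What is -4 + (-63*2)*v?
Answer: -382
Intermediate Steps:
v = 3 (v = -2 + (4 - 3)*5 = -2 + 1*5 = -2 + 5 = 3)
-4 + (-63*2)*v = -4 - 63*2*3 = -4 - 126*3 = -4 - 378 = -382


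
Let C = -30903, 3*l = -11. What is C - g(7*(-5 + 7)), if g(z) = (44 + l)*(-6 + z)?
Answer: -93677/3 ≈ -31226.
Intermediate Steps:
l = -11/3 (l = (⅓)*(-11) = -11/3 ≈ -3.6667)
g(z) = -242 + 121*z/3 (g(z) = (44 - 11/3)*(-6 + z) = 121*(-6 + z)/3 = -242 + 121*z/3)
C - g(7*(-5 + 7)) = -30903 - (-242 + 121*(7*(-5 + 7))/3) = -30903 - (-242 + 121*(7*2)/3) = -30903 - (-242 + (121/3)*14) = -30903 - (-242 + 1694/3) = -30903 - 1*968/3 = -30903 - 968/3 = -93677/3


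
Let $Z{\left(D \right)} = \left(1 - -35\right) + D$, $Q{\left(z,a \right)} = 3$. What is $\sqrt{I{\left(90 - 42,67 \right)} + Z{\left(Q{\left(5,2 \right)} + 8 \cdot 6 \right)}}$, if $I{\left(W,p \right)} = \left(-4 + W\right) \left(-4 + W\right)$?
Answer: $17 \sqrt{7} \approx 44.978$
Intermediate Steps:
$I{\left(W,p \right)} = \left(-4 + W\right)^{2}$
$Z{\left(D \right)} = 36 + D$ ($Z{\left(D \right)} = \left(1 + 35\right) + D = 36 + D$)
$\sqrt{I{\left(90 - 42,67 \right)} + Z{\left(Q{\left(5,2 \right)} + 8 \cdot 6 \right)}} = \sqrt{\left(-4 + \left(90 - 42\right)\right)^{2} + \left(36 + \left(3 + 8 \cdot 6\right)\right)} = \sqrt{\left(-4 + \left(90 - 42\right)\right)^{2} + \left(36 + \left(3 + 48\right)\right)} = \sqrt{\left(-4 + 48\right)^{2} + \left(36 + 51\right)} = \sqrt{44^{2} + 87} = \sqrt{1936 + 87} = \sqrt{2023} = 17 \sqrt{7}$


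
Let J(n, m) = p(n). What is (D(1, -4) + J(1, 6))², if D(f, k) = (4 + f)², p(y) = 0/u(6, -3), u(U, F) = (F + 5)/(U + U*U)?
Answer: 625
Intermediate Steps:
u(U, F) = (5 + F)/(U + U²)
p(y) = 0 (p(y) = 0/(((5 - 3)/(6*(1 + 6)))) = 0/(((⅙)*2/7)) = 0/(((⅙)*(⅐)*2)) = 0/(1/21) = 0*21 = 0)
J(n, m) = 0
(D(1, -4) + J(1, 6))² = ((4 + 1)² + 0)² = (5² + 0)² = (25 + 0)² = 25² = 625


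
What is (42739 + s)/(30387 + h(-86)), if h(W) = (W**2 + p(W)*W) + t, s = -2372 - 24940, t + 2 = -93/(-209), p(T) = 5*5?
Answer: 3224243/7446972 ≈ 0.43296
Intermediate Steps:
p(T) = 25
t = -325/209 (t = -2 - 93/(-209) = -2 - 93*(-1/209) = -2 + 93/209 = -325/209 ≈ -1.5550)
s = -27312
h(W) = -325/209 + W**2 + 25*W (h(W) = (W**2 + 25*W) - 325/209 = -325/209 + W**2 + 25*W)
(42739 + s)/(30387 + h(-86)) = (42739 - 27312)/(30387 + (-325/209 + (-86)**2 + 25*(-86))) = 15427/(30387 + (-325/209 + 7396 - 2150)) = 15427/(30387 + 1096089/209) = 15427/(7446972/209) = 15427*(209/7446972) = 3224243/7446972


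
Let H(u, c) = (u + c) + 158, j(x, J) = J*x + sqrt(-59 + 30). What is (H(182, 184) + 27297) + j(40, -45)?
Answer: 26021 + I*sqrt(29) ≈ 26021.0 + 5.3852*I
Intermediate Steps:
j(x, J) = I*sqrt(29) + J*x (j(x, J) = J*x + sqrt(-29) = J*x + I*sqrt(29) = I*sqrt(29) + J*x)
H(u, c) = 158 + c + u (H(u, c) = (c + u) + 158 = 158 + c + u)
(H(182, 184) + 27297) + j(40, -45) = ((158 + 184 + 182) + 27297) + (I*sqrt(29) - 45*40) = (524 + 27297) + (I*sqrt(29) - 1800) = 27821 + (-1800 + I*sqrt(29)) = 26021 + I*sqrt(29)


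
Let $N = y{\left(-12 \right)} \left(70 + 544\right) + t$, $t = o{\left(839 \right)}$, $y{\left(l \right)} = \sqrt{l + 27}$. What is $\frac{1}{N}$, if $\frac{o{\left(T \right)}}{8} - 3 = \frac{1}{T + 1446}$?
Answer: $- \frac{31331920}{7380676449599} + \frac{1602916075 \sqrt{15}}{14761352899198} \approx 0.00041632$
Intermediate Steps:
$o{\left(T \right)} = 24 + \frac{8}{1446 + T}$ ($o{\left(T \right)} = 24 + \frac{8}{T + 1446} = 24 + \frac{8}{1446 + T}$)
$y{\left(l \right)} = \sqrt{27 + l}$
$t = \frac{54848}{2285}$ ($t = \frac{8 \left(4339 + 3 \cdot 839\right)}{1446 + 839} = \frac{8 \left(4339 + 2517\right)}{2285} = 8 \cdot \frac{1}{2285} \cdot 6856 = \frac{54848}{2285} \approx 24.004$)
$N = \frac{54848}{2285} + 614 \sqrt{15}$ ($N = \sqrt{27 - 12} \left(70 + 544\right) + \frac{54848}{2285} = \sqrt{15} \cdot 614 + \frac{54848}{2285} = 614 \sqrt{15} + \frac{54848}{2285} = \frac{54848}{2285} + 614 \sqrt{15} \approx 2402.0$)
$\frac{1}{N} = \frac{1}{\frac{54848}{2285} + 614 \sqrt{15}}$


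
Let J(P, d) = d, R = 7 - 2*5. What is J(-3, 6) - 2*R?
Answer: 12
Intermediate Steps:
R = -3 (R = 7 - 10 = -3)
J(-3, 6) - 2*R = 6 - 2*(-3) = 6 + 6 = 12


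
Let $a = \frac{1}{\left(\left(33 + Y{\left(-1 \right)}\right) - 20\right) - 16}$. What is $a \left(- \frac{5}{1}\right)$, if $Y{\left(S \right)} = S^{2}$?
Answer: $\frac{5}{2} \approx 2.5$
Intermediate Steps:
$a = - \frac{1}{2}$ ($a = \frac{1}{\left(\left(33 + \left(-1\right)^{2}\right) - 20\right) - 16} = \frac{1}{\left(\left(33 + 1\right) - 20\right) - 16} = \frac{1}{\left(34 - 20\right) - 16} = \frac{1}{14 - 16} = \frac{1}{-2} = - \frac{1}{2} \approx -0.5$)
$a \left(- \frac{5}{1}\right) = - \frac{\left(-5\right) 1^{-1}}{2} = - \frac{\left(-5\right) 1}{2} = \left(- \frac{1}{2}\right) \left(-5\right) = \frac{5}{2}$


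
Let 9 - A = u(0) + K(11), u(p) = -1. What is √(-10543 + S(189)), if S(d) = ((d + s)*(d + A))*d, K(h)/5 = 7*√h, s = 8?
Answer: √(7398824 - 1303155*√11) ≈ 1754.1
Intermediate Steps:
K(h) = 35*√h (K(h) = 5*(7*√h) = 35*√h)
A = 10 - 35*√11 (A = 9 - (-1 + 35*√11) = 9 + (1 - 35*√11) = 10 - 35*√11 ≈ -106.08)
S(d) = d*(8 + d)*(10 + d - 35*√11) (S(d) = ((d + 8)*(d + (10 - 35*√11)))*d = ((8 + d)*(10 + d - 35*√11))*d = d*(8 + d)*(10 + d - 35*√11))
√(-10543 + S(189)) = √(-10543 + 189*(80 + 189² - 280*√11 + 18*189 - 35*189*√11)) = √(-10543 + 189*(80 + 35721 - 280*√11 + 3402 - 6615*√11)) = √(-10543 + 189*(39203 - 6895*√11)) = √(-10543 + (7409367 - 1303155*√11)) = √(7398824 - 1303155*√11)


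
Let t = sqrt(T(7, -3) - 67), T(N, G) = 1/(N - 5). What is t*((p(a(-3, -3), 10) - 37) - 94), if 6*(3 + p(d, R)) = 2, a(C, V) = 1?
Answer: -401*I*sqrt(266)/6 ≈ -1090.0*I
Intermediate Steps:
T(N, G) = 1/(-5 + N)
p(d, R) = -8/3 (p(d, R) = -3 + (1/6)*2 = -3 + 1/3 = -8/3)
t = I*sqrt(266)/2 (t = sqrt(1/(-5 + 7) - 67) = sqrt(1/2 - 67) = sqrt(-133/2) = I*sqrt(266)/2 ≈ 8.1548*I)
t*((p(a(-3, -3), 10) - 37) - 94) = (I*sqrt(266)/2)*((-8/3 - 37) - 94) = (I*sqrt(266)/2)*(-119/3 - 94) = (I*sqrt(266)/2)*(-401/3) = -401*I*sqrt(266)/6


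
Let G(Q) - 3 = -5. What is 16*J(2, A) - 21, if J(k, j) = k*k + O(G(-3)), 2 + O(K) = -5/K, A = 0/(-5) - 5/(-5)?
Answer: 51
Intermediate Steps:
G(Q) = -2 (G(Q) = 3 - 5 = -2)
A = 1 (A = 0*(-⅕) - 5*(-⅕) = 0 + 1 = 1)
O(K) = -2 - 5/K
J(k, j) = ½ + k² (J(k, j) = k*k + (-2 - 5/(-2)) = k² + (-2 - 5*(-½)) = k² + (-2 + 5/2) = k² + ½ = ½ + k²)
16*J(2, A) - 21 = 16*(½ + 2²) - 21 = 16*(½ + 4) - 21 = 16*(9/2) - 21 = 72 - 21 = 51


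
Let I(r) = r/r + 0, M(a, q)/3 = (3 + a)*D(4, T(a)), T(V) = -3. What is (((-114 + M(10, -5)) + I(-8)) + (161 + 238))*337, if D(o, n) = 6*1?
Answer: 175240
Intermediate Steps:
D(o, n) = 6
M(a, q) = 54 + 18*a (M(a, q) = 3*((3 + a)*6) = 3*(18 + 6*a) = 54 + 18*a)
I(r) = 1 (I(r) = 1 + 0 = 1)
(((-114 + M(10, -5)) + I(-8)) + (161 + 238))*337 = (((-114 + (54 + 18*10)) + 1) + (161 + 238))*337 = (((-114 + (54 + 180)) + 1) + 399)*337 = (((-114 + 234) + 1) + 399)*337 = ((120 + 1) + 399)*337 = (121 + 399)*337 = 520*337 = 175240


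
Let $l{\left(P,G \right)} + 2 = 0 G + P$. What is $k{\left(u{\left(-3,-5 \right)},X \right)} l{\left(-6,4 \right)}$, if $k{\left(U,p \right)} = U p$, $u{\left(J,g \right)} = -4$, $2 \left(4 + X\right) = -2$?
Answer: $-160$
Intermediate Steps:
$X = -5$ ($X = -4 + \frac{1}{2} \left(-2\right) = -4 - 1 = -5$)
$l{\left(P,G \right)} = -2 + P$ ($l{\left(P,G \right)} = -2 + \left(0 G + P\right) = -2 + \left(0 + P\right) = -2 + P$)
$k{\left(u{\left(-3,-5 \right)},X \right)} l{\left(-6,4 \right)} = \left(-4\right) \left(-5\right) \left(-2 - 6\right) = 20 \left(-8\right) = -160$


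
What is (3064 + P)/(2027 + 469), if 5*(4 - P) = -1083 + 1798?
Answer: 75/64 ≈ 1.1719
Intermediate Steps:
P = -139 (P = 4 - (-1083 + 1798)/5 = 4 - ⅕*715 = 4 - 143 = -139)
(3064 + P)/(2027 + 469) = (3064 - 139)/(2027 + 469) = 2925/2496 = 2925*(1/2496) = 75/64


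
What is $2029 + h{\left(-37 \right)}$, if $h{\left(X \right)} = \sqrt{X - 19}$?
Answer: $2029 + 2 i \sqrt{14} \approx 2029.0 + 7.4833 i$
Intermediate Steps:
$h{\left(X \right)} = \sqrt{-19 + X}$
$2029 + h{\left(-37 \right)} = 2029 + \sqrt{-19 - 37} = 2029 + \sqrt{-56} = 2029 + 2 i \sqrt{14}$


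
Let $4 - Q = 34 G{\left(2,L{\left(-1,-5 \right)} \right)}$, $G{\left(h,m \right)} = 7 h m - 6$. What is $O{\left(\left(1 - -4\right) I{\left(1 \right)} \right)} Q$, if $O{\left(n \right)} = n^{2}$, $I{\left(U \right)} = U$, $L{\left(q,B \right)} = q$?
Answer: $17100$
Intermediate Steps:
$G{\left(h,m \right)} = -6 + 7 h m$ ($G{\left(h,m \right)} = 7 h m - 6 = -6 + 7 h m$)
$Q = 684$ ($Q = 4 - 34 \left(-6 + 7 \cdot 2 \left(-1\right)\right) = 4 - 34 \left(-6 - 14\right) = 4 - 34 \left(-20\right) = 4 - -680 = 4 + 680 = 684$)
$O{\left(\left(1 - -4\right) I{\left(1 \right)} \right)} Q = \left(\left(1 - -4\right) 1\right)^{2} \cdot 684 = \left(\left(1 + 4\right) 1\right)^{2} \cdot 684 = \left(5 \cdot 1\right)^{2} \cdot 684 = 5^{2} \cdot 684 = 25 \cdot 684 = 17100$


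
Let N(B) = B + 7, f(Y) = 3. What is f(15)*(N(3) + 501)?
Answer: 1533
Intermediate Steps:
N(B) = 7 + B
f(15)*(N(3) + 501) = 3*((7 + 3) + 501) = 3*(10 + 501) = 3*511 = 1533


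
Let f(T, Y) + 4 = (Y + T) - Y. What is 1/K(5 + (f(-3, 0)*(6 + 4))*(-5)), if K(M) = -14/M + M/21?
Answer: 7455/125731 ≈ 0.059293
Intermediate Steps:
f(T, Y) = -4 + T (f(T, Y) = -4 + ((Y + T) - Y) = -4 + ((T + Y) - Y) = -4 + T)
K(M) = -14/M + M/21 (K(M) = -14/M + M*(1/21) = -14/M + M/21)
1/K(5 + (f(-3, 0)*(6 + 4))*(-5)) = 1/(-14/(5 + ((-4 - 3)*(6 + 4))*(-5)) + (5 + ((-4 - 3)*(6 + 4))*(-5))/21) = 1/(-14/(5 - 7*10*(-5)) + (5 - 7*10*(-5))/21) = 1/(-14/(5 - 70*(-5)) + (5 - 70*(-5))/21) = 1/(-14/(5 + 350) + (5 + 350)/21) = 1/(-14/355 + (1/21)*355) = 1/(-14*1/355 + 355/21) = 1/(-14/355 + 355/21) = 1/(125731/7455) = 7455/125731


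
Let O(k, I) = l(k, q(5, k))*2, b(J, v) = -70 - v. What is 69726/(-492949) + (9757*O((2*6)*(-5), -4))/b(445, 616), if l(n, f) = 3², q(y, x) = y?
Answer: -43311246555/169081507 ≈ -256.16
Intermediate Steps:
l(n, f) = 9
O(k, I) = 18 (O(k, I) = 9*2 = 18)
69726/(-492949) + (9757*O((2*6)*(-5), -4))/b(445, 616) = 69726/(-492949) + (9757*18)/(-70 - 1*616) = 69726*(-1/492949) + 175626/(-70 - 616) = -69726/492949 + 175626/(-686) = -69726/492949 + 175626*(-1/686) = -69726/492949 - 87813/343 = -43311246555/169081507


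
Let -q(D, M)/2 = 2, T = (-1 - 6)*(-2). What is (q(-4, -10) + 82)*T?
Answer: 1092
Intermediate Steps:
T = 14 (T = -7*(-2) = 14)
q(D, M) = -4 (q(D, M) = -2*2 = -4)
(q(-4, -10) + 82)*T = (-4 + 82)*14 = 78*14 = 1092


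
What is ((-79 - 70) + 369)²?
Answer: 48400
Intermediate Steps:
((-79 - 70) + 369)² = (-149 + 369)² = 220² = 48400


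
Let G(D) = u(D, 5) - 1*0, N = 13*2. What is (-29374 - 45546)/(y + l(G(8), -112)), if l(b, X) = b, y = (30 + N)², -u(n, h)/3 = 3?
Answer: -74920/3127 ≈ -23.959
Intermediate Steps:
N = 26
u(n, h) = -9 (u(n, h) = -3*3 = -9)
G(D) = -9 (G(D) = -9 - 1*0 = -9 + 0 = -9)
y = 3136 (y = (30 + 26)² = 56² = 3136)
(-29374 - 45546)/(y + l(G(8), -112)) = (-29374 - 45546)/(3136 - 9) = -74920/3127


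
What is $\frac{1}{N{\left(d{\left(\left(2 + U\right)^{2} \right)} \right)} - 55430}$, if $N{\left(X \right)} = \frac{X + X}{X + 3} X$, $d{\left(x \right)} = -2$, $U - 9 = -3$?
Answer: $- \frac{1}{55422} \approx -1.8043 \cdot 10^{-5}$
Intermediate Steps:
$U = 6$ ($U = 9 - 3 = 6$)
$N{\left(X \right)} = \frac{2 X^{2}}{3 + X}$ ($N{\left(X \right)} = \frac{2 X}{3 + X} X = \frac{2 X^{2}}{3 + X}$)
$\frac{1}{N{\left(d{\left(\left(2 + U\right)^{2} \right)} \right)} - 55430} = \frac{1}{\frac{2 \left(-2\right)^{2}}{3 - 2} - 55430} = \frac{1}{2 \cdot 4 \cdot 1^{-1} - 55430} = \frac{1}{2 \cdot 4 \cdot 1 - 55430} = \frac{1}{8 - 55430} = \frac{1}{-55422} = - \frac{1}{55422}$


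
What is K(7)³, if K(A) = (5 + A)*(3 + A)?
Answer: 1728000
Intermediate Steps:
K(A) = (3 + A)*(5 + A)
K(7)³ = (15 + 7² + 8*7)³ = (15 + 49 + 56)³ = 120³ = 1728000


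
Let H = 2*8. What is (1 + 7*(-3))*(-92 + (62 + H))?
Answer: 280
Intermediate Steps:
H = 16
(1 + 7*(-3))*(-92 + (62 + H)) = (1 + 7*(-3))*(-92 + (62 + 16)) = (1 - 21)*(-92 + 78) = -20*(-14) = 280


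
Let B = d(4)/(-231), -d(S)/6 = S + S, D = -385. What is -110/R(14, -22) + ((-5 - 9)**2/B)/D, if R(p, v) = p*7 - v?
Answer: -101/30 ≈ -3.3667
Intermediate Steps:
d(S) = -12*S (d(S) = -6*(S + S) = -12*S)
R(p, v) = -v + 7*p (R(p, v) = 7*p - v = -v + 7*p)
B = 16/77 (B = -12*4/(-231) = -48*(-1/231) = 16/77 ≈ 0.20779)
-110/R(14, -22) + ((-5 - 9)**2/B)/D = -110/(-1*(-22) + 7*14) + ((-5 - 9)**2/(16/77))/(-385) = -110/(22 + 98) + ((-14)**2*(77/16))*(-1/385) = -110/120 + (196*(77/16))*(-1/385) = -110*1/120 + (3773/4)*(-1/385) = -11/12 - 49/20 = -101/30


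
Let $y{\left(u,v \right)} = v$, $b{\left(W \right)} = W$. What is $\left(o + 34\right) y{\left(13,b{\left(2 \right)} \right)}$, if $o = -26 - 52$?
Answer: $-88$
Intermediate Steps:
$o = -78$
$\left(o + 34\right) y{\left(13,b{\left(2 \right)} \right)} = \left(-78 + 34\right) 2 = \left(-44\right) 2 = -88$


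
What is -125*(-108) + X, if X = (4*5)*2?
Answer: 13540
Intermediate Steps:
X = 40 (X = 20*2 = 40)
-125*(-108) + X = -125*(-108) + 40 = 13500 + 40 = 13540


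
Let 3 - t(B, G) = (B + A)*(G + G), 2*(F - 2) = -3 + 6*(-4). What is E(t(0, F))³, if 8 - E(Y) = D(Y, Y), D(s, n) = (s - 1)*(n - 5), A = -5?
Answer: -2306770054597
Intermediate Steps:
F = -23/2 (F = 2 + (-3 + 6*(-4))/2 = 2 + (-3 - 24)/2 = 2 + (½)*(-27) = 2 - 27/2 = -23/2 ≈ -11.500)
D(s, n) = (-1 + s)*(-5 + n)
t(B, G) = 3 - 2*G*(-5 + B) (t(B, G) = 3 - (B - 5)*(G + G) = 3 - (-5 + B)*2*G = 3 - 2*G*(-5 + B))
E(Y) = 3 - Y² + 6*Y (E(Y) = 8 - (5 - Y - 5*Y + Y*Y) = 8 - (5 - Y - 5*Y + Y²) = 8 - (5 + Y² - 6*Y) = 8 + (-5 - Y² + 6*Y) = 3 - Y² + 6*Y)
E(t(0, F))³ = (3 - (3 + 10*(-23/2) - 2*0*(-23/2))² + 6*(3 + 10*(-23/2) - 2*0*(-23/2)))³ = (3 - (3 - 115 + 0)² + 6*(3 - 115 + 0))³ = (3 - 1*(-112)² + 6*(-112))³ = (3 - 1*12544 - 672)³ = (3 - 12544 - 672)³ = (-13213)³ = -2306770054597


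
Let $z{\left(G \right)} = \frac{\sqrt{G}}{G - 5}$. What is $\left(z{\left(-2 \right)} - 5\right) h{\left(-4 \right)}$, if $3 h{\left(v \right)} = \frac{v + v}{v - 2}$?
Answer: $- \frac{20}{9} - \frac{4 i \sqrt{2}}{63} \approx -2.2222 - 0.089791 i$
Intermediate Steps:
$h{\left(v \right)} = \frac{2 v}{3 \left(-2 + v\right)}$ ($h{\left(v \right)} = \frac{\left(v + v\right) \frac{1}{v - 2}}{3} = \frac{2 v \frac{1}{-2 + v}}{3} = \frac{2 v}{3 \left(-2 + v\right)}$)
$z{\left(G \right)} = \frac{\sqrt{G}}{-5 + G}$
$\left(z{\left(-2 \right)} - 5\right) h{\left(-4 \right)} = \left(\frac{\sqrt{-2}}{-5 - 2} - 5\right) \frac{2}{3} \left(-4\right) \frac{1}{-2 - 4} = \left(\frac{i \sqrt{2}}{-7} - 5\right) \frac{2}{3} \left(-4\right) \frac{1}{-6} = \left(i \sqrt{2} \left(- \frac{1}{7}\right) - 5\right) \frac{2}{3} \left(-4\right) \left(- \frac{1}{6}\right) = \left(- \frac{i \sqrt{2}}{7} - 5\right) \frac{4}{9} = \left(-5 - \frac{i \sqrt{2}}{7}\right) \frac{4}{9} = - \frac{20}{9} - \frac{4 i \sqrt{2}}{63}$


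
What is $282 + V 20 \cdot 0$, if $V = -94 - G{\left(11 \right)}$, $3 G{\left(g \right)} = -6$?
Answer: $282$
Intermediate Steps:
$G{\left(g \right)} = -2$ ($G{\left(g \right)} = \frac{1}{3} \left(-6\right) = -2$)
$V = -92$ ($V = -94 - -2 = -94 + 2 = -92$)
$282 + V 20 \cdot 0 = 282 - 92 \cdot 20 \cdot 0 = 282 - 0 = 282 + 0 = 282$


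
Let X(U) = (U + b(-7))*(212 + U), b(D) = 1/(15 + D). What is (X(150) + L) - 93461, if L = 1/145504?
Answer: -5691498087/145504 ≈ -39116.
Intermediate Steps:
X(U) = (212 + U)*(⅛ + U) (X(U) = (U + 1/(15 - 7))*(212 + U) = (U + 1/8)*(212 + U) = (U + ⅛)*(212 + U) = (⅛ + U)*(212 + U) = (212 + U)*(⅛ + U))
L = 1/145504 ≈ 6.8727e-6
(X(150) + L) - 93461 = ((53/2 + 150² + (1697/8)*150) + 1/145504) - 93461 = ((53/2 + 22500 + 127275/4) + 1/145504) - 93461 = (217381/4 + 1/145504) - 93461 = 7907451257/145504 - 93461 = -5691498087/145504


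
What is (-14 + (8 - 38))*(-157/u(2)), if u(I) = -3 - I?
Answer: -6908/5 ≈ -1381.6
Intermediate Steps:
(-14 + (8 - 38))*(-157/u(2)) = (-14 + (8 - 38))*(-157/(-3 - 1*2)) = (-14 - 30)*(-157/(-3 - 2)) = -(-6908)/(-5) = -(-6908)*(-1)/5 = -44*157/5 = -6908/5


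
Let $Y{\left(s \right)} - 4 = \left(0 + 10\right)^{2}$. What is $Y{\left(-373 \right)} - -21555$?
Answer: $21659$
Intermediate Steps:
$Y{\left(s \right)} = 104$ ($Y{\left(s \right)} = 4 + \left(0 + 10\right)^{2} = 4 + 10^{2} = 4 + 100 = 104$)
$Y{\left(-373 \right)} - -21555 = 104 - -21555 = 104 + 21555 = 21659$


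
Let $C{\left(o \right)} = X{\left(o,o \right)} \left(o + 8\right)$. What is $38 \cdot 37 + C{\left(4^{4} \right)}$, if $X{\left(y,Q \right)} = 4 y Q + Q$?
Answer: $69275006$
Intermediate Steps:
$X{\left(y,Q \right)} = Q + 4 Q y$ ($X{\left(y,Q \right)} = 4 Q y + Q = Q + 4 Q y$)
$C{\left(o \right)} = o \left(1 + 4 o\right) \left(8 + o\right)$ ($C{\left(o \right)} = o \left(1 + 4 o\right) \left(o + 8\right) = o \left(1 + 4 o\right) \left(8 + o\right)$)
$38 \cdot 37 + C{\left(4^{4} \right)} = 38 \cdot 37 + 4^{4} \left(1 + 4 \cdot 4^{4}\right) \left(8 + 4^{4}\right) = 1406 + 256 \left(1 + 4 \cdot 256\right) \left(8 + 256\right) = 1406 + 256 \left(1 + 1024\right) 264 = 1406 + 256 \cdot 1025 \cdot 264 = 1406 + 69273600 = 69275006$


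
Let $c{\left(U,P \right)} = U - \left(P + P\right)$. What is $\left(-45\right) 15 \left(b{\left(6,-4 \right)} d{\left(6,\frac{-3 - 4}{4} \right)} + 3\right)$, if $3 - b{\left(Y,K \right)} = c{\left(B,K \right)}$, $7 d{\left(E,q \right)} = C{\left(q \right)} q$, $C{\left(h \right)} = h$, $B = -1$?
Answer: $- \frac{3375}{4} \approx -843.75$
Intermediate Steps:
$d{\left(E,q \right)} = \frac{q^{2}}{7}$ ($d{\left(E,q \right)} = \frac{q q}{7} = \frac{q^{2}}{7}$)
$c{\left(U,P \right)} = U - 2 P$
$b{\left(Y,K \right)} = 4 + 2 K$ ($b{\left(Y,K \right)} = 3 - \left(-1 - 2 K\right) = 3 + \left(1 + 2 K\right) = 4 + 2 K$)
$\left(-45\right) 15 \left(b{\left(6,-4 \right)} d{\left(6,\frac{-3 - 4}{4} \right)} + 3\right) = \left(-45\right) 15 \left(\left(4 + 2 \left(-4\right)\right) \frac{\left(\frac{-3 - 4}{4}\right)^{2}}{7} + 3\right) = - 675 \left(\left(4 - 8\right) \frac{\left(\left(-3 - 4\right) \frac{1}{4}\right)^{2}}{7} + 3\right) = - 675 \left(- 4 \frac{\left(\left(-7\right) \frac{1}{4}\right)^{2}}{7} + 3\right) = - 675 \left(- 4 \frac{\left(- \frac{7}{4}\right)^{2}}{7} + 3\right) = - 675 \left(- 4 \cdot \frac{1}{7} \cdot \frac{49}{16} + 3\right) = - 675 \left(\left(-4\right) \frac{7}{16} + 3\right) = - 675 \left(- \frac{7}{4} + 3\right) = \left(-675\right) \frac{5}{4} = - \frac{3375}{4}$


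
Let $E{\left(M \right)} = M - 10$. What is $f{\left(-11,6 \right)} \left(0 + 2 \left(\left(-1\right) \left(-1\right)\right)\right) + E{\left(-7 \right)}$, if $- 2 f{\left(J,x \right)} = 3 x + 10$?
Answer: $-45$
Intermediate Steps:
$E{\left(M \right)} = -10 + M$ ($E{\left(M \right)} = M - 10 = -10 + M$)
$f{\left(J,x \right)} = -5 - \frac{3 x}{2}$ ($f{\left(J,x \right)} = - \frac{3 x + 10}{2} = - \frac{10 + 3 x}{2} = -5 - \frac{3 x}{2}$)
$f{\left(-11,6 \right)} \left(0 + 2 \left(\left(-1\right) \left(-1\right)\right)\right) + E{\left(-7 \right)} = \left(-5 - 9\right) \left(0 + 2 \left(\left(-1\right) \left(-1\right)\right)\right) - 17 = \left(-5 - 9\right) \left(0 + 2 \cdot 1\right) - 17 = - 14 \left(0 + 2\right) - 17 = \left(-14\right) 2 - 17 = -28 - 17 = -45$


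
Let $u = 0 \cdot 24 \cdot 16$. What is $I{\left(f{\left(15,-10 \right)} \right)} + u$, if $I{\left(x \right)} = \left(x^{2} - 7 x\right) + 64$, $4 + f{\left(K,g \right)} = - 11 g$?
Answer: $10558$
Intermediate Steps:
$u = 0$ ($u = 0 \cdot 16 = 0$)
$f{\left(K,g \right)} = -4 - 11 g$
$I{\left(x \right)} = 64 + x^{2} - 7 x$
$I{\left(f{\left(15,-10 \right)} \right)} + u = \left(64 + \left(-4 - -110\right)^{2} - 7 \left(-4 - -110\right)\right) + 0 = \left(64 + \left(-4 + 110\right)^{2} - 7 \left(-4 + 110\right)\right) + 0 = \left(64 + 106^{2} - 742\right) + 0 = \left(64 + 11236 - 742\right) + 0 = 10558 + 0 = 10558$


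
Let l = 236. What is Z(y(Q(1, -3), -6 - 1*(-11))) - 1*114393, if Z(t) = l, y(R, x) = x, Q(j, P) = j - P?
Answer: -114157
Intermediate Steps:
Z(t) = 236
Z(y(Q(1, -3), -6 - 1*(-11))) - 1*114393 = 236 - 1*114393 = 236 - 114393 = -114157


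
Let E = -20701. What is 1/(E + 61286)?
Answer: 1/40585 ≈ 2.4640e-5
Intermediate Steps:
1/(E + 61286) = 1/(-20701 + 61286) = 1/40585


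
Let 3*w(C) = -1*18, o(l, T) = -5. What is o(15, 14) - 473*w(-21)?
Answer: 2833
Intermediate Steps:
w(C) = -6 (w(C) = (-1*18)/3 = (⅓)*(-18) = -6)
o(15, 14) - 473*w(-21) = -5 - 473*(-6) = -5 + 2838 = 2833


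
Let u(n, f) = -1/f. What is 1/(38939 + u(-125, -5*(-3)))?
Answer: 15/584084 ≈ 2.5681e-5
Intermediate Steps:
1/(38939 + u(-125, -5*(-3))) = 1/(38939 - 1/((-5*(-3)))) = 1/(38939 - 1/15) = 1/(584084/15) = 15/584084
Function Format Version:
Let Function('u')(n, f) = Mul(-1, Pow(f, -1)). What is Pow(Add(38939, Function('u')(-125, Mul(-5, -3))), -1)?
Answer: Rational(15, 584084) ≈ 2.5681e-5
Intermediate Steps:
Pow(Add(38939, Function('u')(-125, Mul(-5, -3))), -1) = Pow(Add(38939, Mul(-1, Pow(Mul(-5, -3), -1))), -1) = Pow(Add(38939, Mul(-1, Pow(15, -1))), -1) = Pow(Add(38939, Mul(-1, Rational(1, 15))), -1) = Pow(Add(38939, Rational(-1, 15)), -1) = Pow(Rational(584084, 15), -1) = Rational(15, 584084)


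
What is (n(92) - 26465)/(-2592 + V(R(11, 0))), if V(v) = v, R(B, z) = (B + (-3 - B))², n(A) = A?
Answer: 8791/861 ≈ 10.210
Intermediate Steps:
R(B, z) = 9 (R(B, z) = (-3)² = 9)
(n(92) - 26465)/(-2592 + V(R(11, 0))) = (92 - 26465)/(-2592 + 9) = -26373/(-2583) = -26373*(-1/2583) = 8791/861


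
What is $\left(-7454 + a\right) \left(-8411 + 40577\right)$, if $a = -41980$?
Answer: $-1590094044$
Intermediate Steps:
$\left(-7454 + a\right) \left(-8411 + 40577\right) = \left(-7454 - 41980\right) \left(-8411 + 40577\right) = \left(-49434\right) 32166 = -1590094044$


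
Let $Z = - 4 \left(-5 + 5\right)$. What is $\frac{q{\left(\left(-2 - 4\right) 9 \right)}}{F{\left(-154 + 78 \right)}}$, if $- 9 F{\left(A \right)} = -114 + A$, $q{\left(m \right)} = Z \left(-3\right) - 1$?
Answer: $- \frac{9}{190} \approx -0.047368$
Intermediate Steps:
$Z = 0$ ($Z = \left(-4\right) 0 = 0$)
$q{\left(m \right)} = -1$ ($q{\left(m \right)} = 0 \left(-3\right) - 1 = 0 - 1 = -1$)
$F{\left(A \right)} = \frac{38}{3} - \frac{A}{9}$ ($F{\left(A \right)} = - \frac{-114 + A}{9} = \frac{38}{3} - \frac{A}{9}$)
$\frac{q{\left(\left(-2 - 4\right) 9 \right)}}{F{\left(-154 + 78 \right)}} = - \frac{1}{\frac{38}{3} - \frac{-154 + 78}{9}} = - \frac{1}{\frac{38}{3} - - \frac{76}{9}} = - \frac{1}{\frac{38}{3} + \frac{76}{9}} = - \frac{1}{\frac{190}{9}} = \left(-1\right) \frac{9}{190} = - \frac{9}{190}$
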